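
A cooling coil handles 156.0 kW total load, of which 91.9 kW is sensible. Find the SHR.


SHR = Q_sensible / Q_total
SHR = 91.9 / 156.0
SHR = 0.589

0.589


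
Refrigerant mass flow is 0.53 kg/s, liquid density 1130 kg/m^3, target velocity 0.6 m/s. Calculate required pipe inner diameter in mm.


A = m_dot / (rho * v) = 0.53 / (1130 * 0.6) = 0.0007817109145 m^2
d = sqrt(4*A/pi) * 1000
d = 31.5 mm

31.5


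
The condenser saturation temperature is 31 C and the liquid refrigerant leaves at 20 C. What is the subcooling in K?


Subcooling = T_cond - T_liquid
Subcooling = 31 - 20
Subcooling = 11 K

11


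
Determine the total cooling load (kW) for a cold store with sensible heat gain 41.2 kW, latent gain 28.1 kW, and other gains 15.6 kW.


Q_total = Q_s + Q_l + Q_misc
Q_total = 41.2 + 28.1 + 15.6
Q_total = 84.9 kW

84.9


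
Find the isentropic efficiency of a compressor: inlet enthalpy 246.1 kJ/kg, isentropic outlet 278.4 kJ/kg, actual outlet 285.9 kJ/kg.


dh_ideal = 278.4 - 246.1 = 32.3 kJ/kg
dh_actual = 285.9 - 246.1 = 39.8 kJ/kg
eta_s = dh_ideal / dh_actual = 32.3 / 39.8
eta_s = 0.8116

0.8116


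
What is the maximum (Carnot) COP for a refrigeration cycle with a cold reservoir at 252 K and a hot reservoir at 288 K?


dT = 288 - 252 = 36 K
COP_carnot = T_cold / dT = 252 / 36
COP_carnot = 7.0

7.0


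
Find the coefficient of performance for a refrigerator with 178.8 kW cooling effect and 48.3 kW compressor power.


COP = Q_evap / W
COP = 178.8 / 48.3
COP = 3.702

3.702


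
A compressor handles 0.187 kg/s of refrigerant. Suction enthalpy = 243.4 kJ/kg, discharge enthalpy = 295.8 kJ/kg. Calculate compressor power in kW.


dh = 295.8 - 243.4 = 52.4 kJ/kg
W = m_dot * dh = 0.187 * 52.4 = 9.8 kW

9.8


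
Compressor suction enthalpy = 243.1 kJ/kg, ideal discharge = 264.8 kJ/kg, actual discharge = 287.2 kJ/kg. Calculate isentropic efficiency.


dh_ideal = 264.8 - 243.1 = 21.7 kJ/kg
dh_actual = 287.2 - 243.1 = 44.1 kJ/kg
eta_s = dh_ideal / dh_actual = 21.7 / 44.1
eta_s = 0.4921

0.4921


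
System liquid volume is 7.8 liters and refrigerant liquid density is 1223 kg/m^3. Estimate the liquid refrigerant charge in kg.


Charge = V * rho / 1000
Charge = 7.8 * 1223 / 1000
Charge = 9.54 kg

9.54


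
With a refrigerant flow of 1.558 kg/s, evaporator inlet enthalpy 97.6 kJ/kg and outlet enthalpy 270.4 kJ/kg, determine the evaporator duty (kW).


dh = 270.4 - 97.6 = 172.8 kJ/kg
Q_evap = m_dot * dh = 1.558 * 172.8
Q_evap = 269.22 kW

269.22


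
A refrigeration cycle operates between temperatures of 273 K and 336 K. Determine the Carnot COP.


dT = 336 - 273 = 63 K
COP_carnot = T_cold / dT = 273 / 63
COP_carnot = 4.333

4.333


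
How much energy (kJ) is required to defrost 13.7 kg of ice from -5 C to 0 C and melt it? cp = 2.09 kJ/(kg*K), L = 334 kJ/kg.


Sensible heat = cp * dT = 2.09 * 5 = 10.45 kJ/kg
Total per kg = 10.45 + 334 = 344.45 kJ/kg
Q = m * total = 13.7 * 344.45
Q = 4719.0 kJ

4719.0


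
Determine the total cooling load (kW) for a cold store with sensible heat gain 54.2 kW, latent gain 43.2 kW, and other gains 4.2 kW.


Q_total = Q_s + Q_l + Q_misc
Q_total = 54.2 + 43.2 + 4.2
Q_total = 101.6 kW

101.6


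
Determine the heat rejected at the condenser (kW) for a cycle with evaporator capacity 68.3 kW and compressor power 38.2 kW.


Q_cond = Q_evap + W
Q_cond = 68.3 + 38.2
Q_cond = 106.5 kW

106.5


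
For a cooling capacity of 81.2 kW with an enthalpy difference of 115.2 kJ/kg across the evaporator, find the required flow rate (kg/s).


m_dot = Q / dh
m_dot = 81.2 / 115.2
m_dot = 0.7049 kg/s

0.7049


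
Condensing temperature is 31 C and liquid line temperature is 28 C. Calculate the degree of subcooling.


Subcooling = T_cond - T_liquid
Subcooling = 31 - 28
Subcooling = 3 K

3


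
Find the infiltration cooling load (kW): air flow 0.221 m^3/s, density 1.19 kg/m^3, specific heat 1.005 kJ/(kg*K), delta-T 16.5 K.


Q = V_dot * rho * cp * dT
Q = 0.221 * 1.19 * 1.005 * 16.5
Q = 4.361 kW

4.361


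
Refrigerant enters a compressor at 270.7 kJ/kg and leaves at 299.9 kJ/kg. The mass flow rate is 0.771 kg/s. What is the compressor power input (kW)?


dh = 299.9 - 270.7 = 29.2 kJ/kg
W = m_dot * dh = 0.771 * 29.2 = 22.51 kW

22.51


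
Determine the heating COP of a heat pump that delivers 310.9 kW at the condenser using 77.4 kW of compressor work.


COP_hp = Q_cond / W
COP_hp = 310.9 / 77.4
COP_hp = 4.017

4.017


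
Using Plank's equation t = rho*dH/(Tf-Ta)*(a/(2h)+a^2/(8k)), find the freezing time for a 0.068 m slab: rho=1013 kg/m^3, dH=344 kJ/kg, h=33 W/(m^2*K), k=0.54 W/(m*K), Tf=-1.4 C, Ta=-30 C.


dT = -1.4 - (-30) = 28.6 K
term1 = a/(2h) = 0.068/(2*33) = 0.00103030303
term2 = a^2/(8k) = 0.068^2/(8*0.54) = 0.00107037037
t = rho*dH*1000/dT * (term1 + term2)
t = 1013*344*1000/28.6 * (0.00103030303 + 0.00107037037)
t = 25595 s

25595


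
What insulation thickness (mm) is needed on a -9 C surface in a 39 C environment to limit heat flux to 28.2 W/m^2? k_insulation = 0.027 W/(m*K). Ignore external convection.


dT = 39 - (-9) = 48 K
thickness = k * dT / q_max * 1000
thickness = 0.027 * 48 / 28.2 * 1000
thickness = 46.0 mm

46.0


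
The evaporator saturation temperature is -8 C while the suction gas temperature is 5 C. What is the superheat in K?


Superheat = T_suction - T_evap
Superheat = 5 - (-8)
Superheat = 13 K

13


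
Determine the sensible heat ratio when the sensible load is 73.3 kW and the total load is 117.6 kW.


SHR = Q_sensible / Q_total
SHR = 73.3 / 117.6
SHR = 0.623

0.623


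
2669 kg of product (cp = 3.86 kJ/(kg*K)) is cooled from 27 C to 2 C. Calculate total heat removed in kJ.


dT = 27 - (2) = 25 K
Q = m * cp * dT = 2669 * 3.86 * 25
Q = 257559 kJ

257559


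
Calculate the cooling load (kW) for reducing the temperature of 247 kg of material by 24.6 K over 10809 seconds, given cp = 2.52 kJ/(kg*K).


Q = m * cp * dT / t
Q = 247 * 2.52 * 24.6 / 10809
Q = 1.417 kW

1.417


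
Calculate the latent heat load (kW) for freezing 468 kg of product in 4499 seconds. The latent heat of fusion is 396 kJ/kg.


Q_lat = m * h_fg / t
Q_lat = 468 * 396 / 4499
Q_lat = 41.19 kW

41.19


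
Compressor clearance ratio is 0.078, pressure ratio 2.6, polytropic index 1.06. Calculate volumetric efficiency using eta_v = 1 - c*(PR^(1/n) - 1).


PR^(1/n) = 2.6^(1/1.06) = 2.46311274
eta_v = 1 - 0.078 * (2.46311274 - 1)
eta_v = 0.8859

0.8859


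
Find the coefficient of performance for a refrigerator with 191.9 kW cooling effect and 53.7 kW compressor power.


COP = Q_evap / W
COP = 191.9 / 53.7
COP = 3.574

3.574


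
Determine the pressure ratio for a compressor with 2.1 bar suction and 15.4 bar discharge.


PR = P_high / P_low
PR = 15.4 / 2.1
PR = 7.333

7.333


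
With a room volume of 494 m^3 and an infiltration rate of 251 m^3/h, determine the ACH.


ACH = flow / volume
ACH = 251 / 494
ACH = 0.508

0.508


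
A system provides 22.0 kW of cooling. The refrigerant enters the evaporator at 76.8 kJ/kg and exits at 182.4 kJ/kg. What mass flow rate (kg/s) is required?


dh = 182.4 - 76.8 = 105.6 kJ/kg
m_dot = Q / dh = 22.0 / 105.6 = 0.2083 kg/s

0.2083


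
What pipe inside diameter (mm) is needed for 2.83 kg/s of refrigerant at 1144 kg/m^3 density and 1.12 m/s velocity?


A = m_dot / (rho * v) = 2.83 / (1144 * 1.12) = 0.002208728771 m^2
d = sqrt(4*A/pi) * 1000
d = 53.0 mm

53.0


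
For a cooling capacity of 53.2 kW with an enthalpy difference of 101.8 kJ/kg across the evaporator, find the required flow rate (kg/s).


m_dot = Q / dh
m_dot = 53.2 / 101.8
m_dot = 0.5226 kg/s

0.5226


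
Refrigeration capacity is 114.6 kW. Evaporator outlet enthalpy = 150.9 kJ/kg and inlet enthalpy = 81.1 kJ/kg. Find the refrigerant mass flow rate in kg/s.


dh = 150.9 - 81.1 = 69.8 kJ/kg
m_dot = Q / dh = 114.6 / 69.8 = 1.6418 kg/s

1.6418


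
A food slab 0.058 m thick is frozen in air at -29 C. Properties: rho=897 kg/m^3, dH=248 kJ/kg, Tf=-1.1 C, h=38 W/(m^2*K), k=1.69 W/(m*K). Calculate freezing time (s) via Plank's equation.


dT = -1.1 - (-29) = 27.9 K
term1 = a/(2h) = 0.058/(2*38) = 0.0007631578947
term2 = a^2/(8k) = 0.058^2/(8*1.69) = 0.000248816568
t = rho*dH*1000/dT * (term1 + term2)
t = 897*248*1000/27.9 * (0.0007631578947 + 0.000248816568)
t = 8069 s

8069


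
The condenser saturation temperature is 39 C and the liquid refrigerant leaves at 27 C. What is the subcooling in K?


Subcooling = T_cond - T_liquid
Subcooling = 39 - 27
Subcooling = 12 K

12


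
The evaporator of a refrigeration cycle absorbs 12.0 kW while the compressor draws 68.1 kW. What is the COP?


COP = Q_evap / W
COP = 12.0 / 68.1
COP = 0.176

0.176


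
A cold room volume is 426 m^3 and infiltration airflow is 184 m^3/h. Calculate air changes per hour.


ACH = flow / volume
ACH = 184 / 426
ACH = 0.432

0.432


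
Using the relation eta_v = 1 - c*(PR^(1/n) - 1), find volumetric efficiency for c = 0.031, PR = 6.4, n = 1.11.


PR^(1/n) = 6.4^(1/1.11) = 5.32461566
eta_v = 1 - 0.031 * (5.32461566 - 1)
eta_v = 0.8659

0.8659


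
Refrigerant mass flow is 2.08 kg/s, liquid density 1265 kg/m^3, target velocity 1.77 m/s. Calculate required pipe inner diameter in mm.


A = m_dot / (rho * v) = 2.08 / (1265 * 1.77) = 0.0009289654094 m^2
d = sqrt(4*A/pi) * 1000
d = 34.4 mm

34.4


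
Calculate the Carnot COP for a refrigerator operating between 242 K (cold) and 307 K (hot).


dT = 307 - 242 = 65 K
COP_carnot = T_cold / dT = 242 / 65
COP_carnot = 3.723

3.723


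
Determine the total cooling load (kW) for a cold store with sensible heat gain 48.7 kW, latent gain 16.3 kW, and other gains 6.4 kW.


Q_total = Q_s + Q_l + Q_misc
Q_total = 48.7 + 16.3 + 6.4
Q_total = 71.4 kW

71.4


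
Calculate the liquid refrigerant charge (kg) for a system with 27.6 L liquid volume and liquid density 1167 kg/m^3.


Charge = V * rho / 1000
Charge = 27.6 * 1167 / 1000
Charge = 32.21 kg

32.21


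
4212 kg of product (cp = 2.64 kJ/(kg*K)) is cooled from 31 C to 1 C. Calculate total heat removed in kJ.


dT = 31 - (1) = 30 K
Q = m * cp * dT = 4212 * 2.64 * 30
Q = 333590 kJ

333590


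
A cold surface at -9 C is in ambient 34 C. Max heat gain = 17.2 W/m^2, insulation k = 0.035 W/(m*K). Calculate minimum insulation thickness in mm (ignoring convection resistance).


dT = 34 - (-9) = 43 K
thickness = k * dT / q_max * 1000
thickness = 0.035 * 43 / 17.2 * 1000
thickness = 87.5 mm

87.5


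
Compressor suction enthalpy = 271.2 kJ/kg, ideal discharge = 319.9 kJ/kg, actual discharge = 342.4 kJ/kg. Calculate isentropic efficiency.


dh_ideal = 319.9 - 271.2 = 48.7 kJ/kg
dh_actual = 342.4 - 271.2 = 71.2 kJ/kg
eta_s = dh_ideal / dh_actual = 48.7 / 71.2
eta_s = 0.684

0.684


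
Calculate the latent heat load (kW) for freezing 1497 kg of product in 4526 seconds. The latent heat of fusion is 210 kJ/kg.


Q_lat = m * h_fg / t
Q_lat = 1497 * 210 / 4526
Q_lat = 69.46 kW

69.46


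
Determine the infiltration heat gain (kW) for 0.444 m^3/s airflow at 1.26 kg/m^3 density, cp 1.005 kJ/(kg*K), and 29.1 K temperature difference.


Q = V_dot * rho * cp * dT
Q = 0.444 * 1.26 * 1.005 * 29.1
Q = 16.361 kW

16.361


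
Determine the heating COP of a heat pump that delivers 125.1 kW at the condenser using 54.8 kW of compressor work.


COP_hp = Q_cond / W
COP_hp = 125.1 / 54.8
COP_hp = 2.283

2.283


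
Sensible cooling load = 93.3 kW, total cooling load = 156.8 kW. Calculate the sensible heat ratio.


SHR = Q_sensible / Q_total
SHR = 93.3 / 156.8
SHR = 0.595

0.595


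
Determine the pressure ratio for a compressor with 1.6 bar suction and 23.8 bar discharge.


PR = P_high / P_low
PR = 23.8 / 1.6
PR = 14.875

14.875


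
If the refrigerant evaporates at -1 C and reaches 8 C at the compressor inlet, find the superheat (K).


Superheat = T_suction - T_evap
Superheat = 8 - (-1)
Superheat = 9 K

9


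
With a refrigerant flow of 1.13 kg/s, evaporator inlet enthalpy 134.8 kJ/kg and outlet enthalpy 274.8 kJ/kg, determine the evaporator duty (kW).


dh = 274.8 - 134.8 = 140.0 kJ/kg
Q_evap = m_dot * dh = 1.13 * 140.0
Q_evap = 158.2 kW

158.2


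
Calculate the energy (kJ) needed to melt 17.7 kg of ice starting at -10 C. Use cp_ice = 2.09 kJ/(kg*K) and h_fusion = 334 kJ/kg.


Sensible heat = cp * dT = 2.09 * 10 = 20.9 kJ/kg
Total per kg = 20.9 + 334 = 354.9 kJ/kg
Q = m * total = 17.7 * 354.9
Q = 6281.7 kJ

6281.7


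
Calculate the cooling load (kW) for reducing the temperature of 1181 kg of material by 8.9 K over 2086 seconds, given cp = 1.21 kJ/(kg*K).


Q = m * cp * dT / t
Q = 1181 * 1.21 * 8.9 / 2086
Q = 6.097 kW

6.097


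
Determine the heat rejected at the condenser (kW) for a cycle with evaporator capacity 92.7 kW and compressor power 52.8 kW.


Q_cond = Q_evap + W
Q_cond = 92.7 + 52.8
Q_cond = 145.5 kW

145.5


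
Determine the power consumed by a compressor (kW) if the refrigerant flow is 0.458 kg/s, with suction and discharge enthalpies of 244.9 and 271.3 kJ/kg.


dh = 271.3 - 244.9 = 26.4 kJ/kg
W = m_dot * dh = 0.458 * 26.4 = 12.09 kW

12.09


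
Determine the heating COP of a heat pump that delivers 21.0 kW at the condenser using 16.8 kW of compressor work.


COP_hp = Q_cond / W
COP_hp = 21.0 / 16.8
COP_hp = 1.25

1.25


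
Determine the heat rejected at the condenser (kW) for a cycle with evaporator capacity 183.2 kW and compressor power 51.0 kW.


Q_cond = Q_evap + W
Q_cond = 183.2 + 51.0
Q_cond = 234.2 kW

234.2


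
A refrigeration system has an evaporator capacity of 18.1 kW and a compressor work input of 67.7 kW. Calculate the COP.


COP = Q_evap / W
COP = 18.1 / 67.7
COP = 0.267

0.267


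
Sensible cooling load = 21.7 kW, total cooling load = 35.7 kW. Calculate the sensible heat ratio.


SHR = Q_sensible / Q_total
SHR = 21.7 / 35.7
SHR = 0.608

0.608


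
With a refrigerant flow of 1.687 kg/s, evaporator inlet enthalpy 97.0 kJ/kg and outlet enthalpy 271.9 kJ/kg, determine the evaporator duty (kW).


dh = 271.9 - 97.0 = 174.9 kJ/kg
Q_evap = m_dot * dh = 1.687 * 174.9
Q_evap = 295.06 kW

295.06


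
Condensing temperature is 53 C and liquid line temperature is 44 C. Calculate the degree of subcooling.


Subcooling = T_cond - T_liquid
Subcooling = 53 - 44
Subcooling = 9 K

9


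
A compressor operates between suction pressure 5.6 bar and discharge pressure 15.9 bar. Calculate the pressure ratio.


PR = P_high / P_low
PR = 15.9 / 5.6
PR = 2.839

2.839


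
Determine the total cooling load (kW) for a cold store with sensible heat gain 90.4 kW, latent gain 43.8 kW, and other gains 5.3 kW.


Q_total = Q_s + Q_l + Q_misc
Q_total = 90.4 + 43.8 + 5.3
Q_total = 139.5 kW

139.5


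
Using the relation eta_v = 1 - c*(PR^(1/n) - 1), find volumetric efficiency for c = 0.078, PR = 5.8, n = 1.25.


PR^(1/n) = 5.8^(1/1.25) = 4.0807726
eta_v = 1 - 0.078 * (4.0807726 - 1)
eta_v = 0.7597

0.7597


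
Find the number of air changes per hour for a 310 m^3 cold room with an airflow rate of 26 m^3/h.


ACH = flow / volume
ACH = 26 / 310
ACH = 0.084

0.084


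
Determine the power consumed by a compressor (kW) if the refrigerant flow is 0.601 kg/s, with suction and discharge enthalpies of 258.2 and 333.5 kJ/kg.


dh = 333.5 - 258.2 = 75.3 kJ/kg
W = m_dot * dh = 0.601 * 75.3 = 45.26 kW

45.26


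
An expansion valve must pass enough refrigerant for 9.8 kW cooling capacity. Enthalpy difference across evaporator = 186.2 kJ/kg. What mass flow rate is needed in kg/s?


m_dot = Q / dh
m_dot = 9.8 / 186.2
m_dot = 0.0526 kg/s

0.0526


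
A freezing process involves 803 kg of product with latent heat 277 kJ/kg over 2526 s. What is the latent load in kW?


Q_lat = m * h_fg / t
Q_lat = 803 * 277 / 2526
Q_lat = 88.06 kW

88.06


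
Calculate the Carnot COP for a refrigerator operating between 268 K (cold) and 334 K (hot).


dT = 334 - 268 = 66 K
COP_carnot = T_cold / dT = 268 / 66
COP_carnot = 4.061

4.061


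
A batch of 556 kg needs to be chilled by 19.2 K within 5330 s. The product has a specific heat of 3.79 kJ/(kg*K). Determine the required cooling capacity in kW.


Q = m * cp * dT / t
Q = 556 * 3.79 * 19.2 / 5330
Q = 7.591 kW

7.591


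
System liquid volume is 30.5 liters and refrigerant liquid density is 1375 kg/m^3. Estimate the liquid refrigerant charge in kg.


Charge = V * rho / 1000
Charge = 30.5 * 1375 / 1000
Charge = 41.94 kg

41.94


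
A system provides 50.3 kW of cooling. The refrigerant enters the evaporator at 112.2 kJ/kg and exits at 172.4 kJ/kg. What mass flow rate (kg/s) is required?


dh = 172.4 - 112.2 = 60.2 kJ/kg
m_dot = Q / dh = 50.3 / 60.2 = 0.8355 kg/s

0.8355


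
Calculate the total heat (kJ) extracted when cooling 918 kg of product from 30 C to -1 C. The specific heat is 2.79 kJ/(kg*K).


dT = 30 - (-1) = 31 K
Q = m * cp * dT = 918 * 2.79 * 31
Q = 79398 kJ

79398


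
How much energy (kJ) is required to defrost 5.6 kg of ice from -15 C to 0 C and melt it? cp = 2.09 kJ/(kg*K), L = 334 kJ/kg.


Sensible heat = cp * dT = 2.09 * 15 = 31.35 kJ/kg
Total per kg = 31.35 + 334 = 365.35 kJ/kg
Q = m * total = 5.6 * 365.35
Q = 2046.0 kJ

2046.0


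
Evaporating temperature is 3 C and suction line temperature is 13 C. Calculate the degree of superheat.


Superheat = T_suction - T_evap
Superheat = 13 - (3)
Superheat = 10 K

10


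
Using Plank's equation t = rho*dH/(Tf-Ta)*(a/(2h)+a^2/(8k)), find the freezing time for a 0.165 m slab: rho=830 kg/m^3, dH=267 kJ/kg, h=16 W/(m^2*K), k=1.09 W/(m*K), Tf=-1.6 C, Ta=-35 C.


dT = -1.6 - (-35) = 33.4 K
term1 = a/(2h) = 0.165/(2*16) = 0.00515625
term2 = a^2/(8k) = 0.165^2/(8*1.09) = 0.003122133028
t = rho*dH*1000/dT * (term1 + term2)
t = 830*267*1000/33.4 * (0.00515625 + 0.003122133028)
t = 54927 s

54927


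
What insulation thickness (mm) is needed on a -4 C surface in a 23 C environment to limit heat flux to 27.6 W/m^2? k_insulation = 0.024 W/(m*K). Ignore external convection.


dT = 23 - (-4) = 27 K
thickness = k * dT / q_max * 1000
thickness = 0.024 * 27 / 27.6 * 1000
thickness = 23.5 mm

23.5


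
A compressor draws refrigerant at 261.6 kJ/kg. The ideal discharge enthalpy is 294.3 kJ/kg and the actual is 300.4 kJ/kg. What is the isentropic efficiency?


dh_ideal = 294.3 - 261.6 = 32.7 kJ/kg
dh_actual = 300.4 - 261.6 = 38.8 kJ/kg
eta_s = dh_ideal / dh_actual = 32.7 / 38.8
eta_s = 0.8428

0.8428


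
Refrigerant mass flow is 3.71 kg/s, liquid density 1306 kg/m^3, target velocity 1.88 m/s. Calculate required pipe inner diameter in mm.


A = m_dot / (rho * v) = 3.71 / (1306 * 1.88) = 0.001511029292 m^2
d = sqrt(4*A/pi) * 1000
d = 43.9 mm

43.9


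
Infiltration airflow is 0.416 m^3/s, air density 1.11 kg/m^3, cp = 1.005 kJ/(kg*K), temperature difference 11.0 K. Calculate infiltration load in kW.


Q = V_dot * rho * cp * dT
Q = 0.416 * 1.11 * 1.005 * 11.0
Q = 5.105 kW

5.105


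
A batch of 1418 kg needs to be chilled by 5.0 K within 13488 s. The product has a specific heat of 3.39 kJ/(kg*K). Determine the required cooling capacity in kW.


Q = m * cp * dT / t
Q = 1418 * 3.39 * 5.0 / 13488
Q = 1.782 kW

1.782


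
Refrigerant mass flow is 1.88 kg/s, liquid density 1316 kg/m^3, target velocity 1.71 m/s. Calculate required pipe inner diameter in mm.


A = m_dot / (rho * v) = 1.88 / (1316 * 1.71) = 0.0008354218881 m^2
d = sqrt(4*A/pi) * 1000
d = 32.6 mm

32.6


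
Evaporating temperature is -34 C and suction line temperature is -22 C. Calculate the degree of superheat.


Superheat = T_suction - T_evap
Superheat = -22 - (-34)
Superheat = 12 K

12


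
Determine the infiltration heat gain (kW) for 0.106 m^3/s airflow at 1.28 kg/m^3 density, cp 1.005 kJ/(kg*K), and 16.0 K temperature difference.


Q = V_dot * rho * cp * dT
Q = 0.106 * 1.28 * 1.005 * 16.0
Q = 2.182 kW

2.182


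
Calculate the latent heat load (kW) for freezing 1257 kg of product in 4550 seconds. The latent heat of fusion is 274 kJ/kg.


Q_lat = m * h_fg / t
Q_lat = 1257 * 274 / 4550
Q_lat = 75.7 kW

75.7


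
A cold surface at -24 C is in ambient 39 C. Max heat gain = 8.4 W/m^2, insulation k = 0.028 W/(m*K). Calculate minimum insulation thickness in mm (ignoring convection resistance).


dT = 39 - (-24) = 63 K
thickness = k * dT / q_max * 1000
thickness = 0.028 * 63 / 8.4 * 1000
thickness = 210.0 mm

210.0


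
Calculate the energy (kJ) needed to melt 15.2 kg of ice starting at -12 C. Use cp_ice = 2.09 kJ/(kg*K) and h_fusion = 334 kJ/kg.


Sensible heat = cp * dT = 2.09 * 12 = 25.08 kJ/kg
Total per kg = 25.08 + 334 = 359.08 kJ/kg
Q = m * total = 15.2 * 359.08
Q = 5458.0 kJ

5458.0


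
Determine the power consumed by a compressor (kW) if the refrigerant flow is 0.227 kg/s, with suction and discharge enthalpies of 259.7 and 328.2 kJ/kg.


dh = 328.2 - 259.7 = 68.5 kJ/kg
W = m_dot * dh = 0.227 * 68.5 = 15.55 kW

15.55


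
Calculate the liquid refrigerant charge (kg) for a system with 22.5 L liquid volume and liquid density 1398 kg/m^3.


Charge = V * rho / 1000
Charge = 22.5 * 1398 / 1000
Charge = 31.46 kg

31.46


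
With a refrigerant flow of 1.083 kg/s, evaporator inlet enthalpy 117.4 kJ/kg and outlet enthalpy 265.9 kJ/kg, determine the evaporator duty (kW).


dh = 265.9 - 117.4 = 148.5 kJ/kg
Q_evap = m_dot * dh = 1.083 * 148.5
Q_evap = 160.83 kW

160.83


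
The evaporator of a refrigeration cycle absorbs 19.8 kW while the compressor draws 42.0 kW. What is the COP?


COP = Q_evap / W
COP = 19.8 / 42.0
COP = 0.471

0.471


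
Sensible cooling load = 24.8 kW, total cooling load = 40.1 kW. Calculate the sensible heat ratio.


SHR = Q_sensible / Q_total
SHR = 24.8 / 40.1
SHR = 0.618

0.618


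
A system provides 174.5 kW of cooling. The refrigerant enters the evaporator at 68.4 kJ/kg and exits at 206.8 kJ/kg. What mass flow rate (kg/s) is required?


dh = 206.8 - 68.4 = 138.4 kJ/kg
m_dot = Q / dh = 174.5 / 138.4 = 1.2608 kg/s

1.2608


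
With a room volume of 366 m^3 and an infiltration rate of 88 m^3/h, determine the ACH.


ACH = flow / volume
ACH = 88 / 366
ACH = 0.24

0.24


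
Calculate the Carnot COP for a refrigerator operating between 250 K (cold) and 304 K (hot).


dT = 304 - 250 = 54 K
COP_carnot = T_cold / dT = 250 / 54
COP_carnot = 4.63

4.63


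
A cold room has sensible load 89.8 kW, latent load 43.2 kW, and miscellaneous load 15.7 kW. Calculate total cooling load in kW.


Q_total = Q_s + Q_l + Q_misc
Q_total = 89.8 + 43.2 + 15.7
Q_total = 148.7 kW

148.7


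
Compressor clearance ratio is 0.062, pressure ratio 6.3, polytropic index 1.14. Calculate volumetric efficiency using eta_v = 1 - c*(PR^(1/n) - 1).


PR^(1/n) = 6.3^(1/1.14) = 5.02546116
eta_v = 1 - 0.062 * (5.02546116 - 1)
eta_v = 0.7504

0.7504


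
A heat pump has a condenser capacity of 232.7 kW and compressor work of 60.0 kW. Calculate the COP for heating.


COP_hp = Q_cond / W
COP_hp = 232.7 / 60.0
COP_hp = 3.878

3.878


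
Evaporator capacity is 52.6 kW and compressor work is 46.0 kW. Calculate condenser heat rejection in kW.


Q_cond = Q_evap + W
Q_cond = 52.6 + 46.0
Q_cond = 98.6 kW

98.6


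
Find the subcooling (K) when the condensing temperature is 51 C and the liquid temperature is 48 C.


Subcooling = T_cond - T_liquid
Subcooling = 51 - 48
Subcooling = 3 K

3


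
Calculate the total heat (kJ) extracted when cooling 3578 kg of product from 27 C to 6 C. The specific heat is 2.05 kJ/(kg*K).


dT = 27 - (6) = 21 K
Q = m * cp * dT = 3578 * 2.05 * 21
Q = 154033 kJ

154033


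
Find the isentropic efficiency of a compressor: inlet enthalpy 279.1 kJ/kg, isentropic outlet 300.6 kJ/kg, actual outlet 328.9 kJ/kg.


dh_ideal = 300.6 - 279.1 = 21.5 kJ/kg
dh_actual = 328.9 - 279.1 = 49.8 kJ/kg
eta_s = dh_ideal / dh_actual = 21.5 / 49.8
eta_s = 0.4317

0.4317


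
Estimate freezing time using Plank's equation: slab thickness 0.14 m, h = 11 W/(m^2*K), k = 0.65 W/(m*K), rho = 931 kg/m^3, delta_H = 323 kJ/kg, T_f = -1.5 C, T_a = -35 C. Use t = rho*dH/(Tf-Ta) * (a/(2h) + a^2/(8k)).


dT = -1.5 - (-35) = 33.5 K
term1 = a/(2h) = 0.14/(2*11) = 0.006363636364
term2 = a^2/(8k) = 0.14^2/(8*0.65) = 0.003769230769
t = rho*dH*1000/dT * (term1 + term2)
t = 931*323*1000/33.5 * (0.006363636364 + 0.003769230769)
t = 90958 s

90958


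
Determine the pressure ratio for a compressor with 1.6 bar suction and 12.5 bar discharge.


PR = P_high / P_low
PR = 12.5 / 1.6
PR = 7.813

7.813


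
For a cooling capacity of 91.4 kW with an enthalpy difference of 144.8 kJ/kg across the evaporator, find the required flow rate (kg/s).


m_dot = Q / dh
m_dot = 91.4 / 144.8
m_dot = 0.6312 kg/s

0.6312


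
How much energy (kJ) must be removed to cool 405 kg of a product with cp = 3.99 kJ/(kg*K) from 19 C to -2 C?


dT = 19 - (-2) = 21 K
Q = m * cp * dT = 405 * 3.99 * 21
Q = 33935 kJ

33935


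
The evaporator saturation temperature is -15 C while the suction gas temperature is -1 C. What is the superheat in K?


Superheat = T_suction - T_evap
Superheat = -1 - (-15)
Superheat = 14 K

14


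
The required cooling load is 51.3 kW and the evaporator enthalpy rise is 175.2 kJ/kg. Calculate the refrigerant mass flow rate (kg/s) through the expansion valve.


m_dot = Q / dh
m_dot = 51.3 / 175.2
m_dot = 0.2928 kg/s

0.2928


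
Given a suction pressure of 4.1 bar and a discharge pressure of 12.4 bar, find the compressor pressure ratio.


PR = P_high / P_low
PR = 12.4 / 4.1
PR = 3.024

3.024


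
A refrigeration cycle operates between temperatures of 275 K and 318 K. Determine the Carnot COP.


dT = 318 - 275 = 43 K
COP_carnot = T_cold / dT = 275 / 43
COP_carnot = 6.395

6.395


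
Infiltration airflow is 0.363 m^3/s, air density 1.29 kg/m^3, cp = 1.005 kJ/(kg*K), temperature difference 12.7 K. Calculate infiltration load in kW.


Q = V_dot * rho * cp * dT
Q = 0.363 * 1.29 * 1.005 * 12.7
Q = 5.977 kW

5.977


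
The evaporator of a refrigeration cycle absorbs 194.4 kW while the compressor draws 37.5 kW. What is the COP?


COP = Q_evap / W
COP = 194.4 / 37.5
COP = 5.184

5.184


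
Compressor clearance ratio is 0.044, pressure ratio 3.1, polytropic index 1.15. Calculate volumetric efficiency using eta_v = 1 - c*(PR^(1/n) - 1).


PR^(1/n) = 3.1^(1/1.15) = 2.67467512
eta_v = 1 - 0.044 * (2.67467512 - 1)
eta_v = 0.9263

0.9263


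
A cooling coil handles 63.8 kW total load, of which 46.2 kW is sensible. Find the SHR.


SHR = Q_sensible / Q_total
SHR = 46.2 / 63.8
SHR = 0.724

0.724


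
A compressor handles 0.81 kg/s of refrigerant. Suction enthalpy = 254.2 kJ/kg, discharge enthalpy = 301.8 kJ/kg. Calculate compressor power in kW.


dh = 301.8 - 254.2 = 47.6 kJ/kg
W = m_dot * dh = 0.81 * 47.6 = 38.56 kW

38.56


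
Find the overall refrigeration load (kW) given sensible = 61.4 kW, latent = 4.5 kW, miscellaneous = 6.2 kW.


Q_total = Q_s + Q_l + Q_misc
Q_total = 61.4 + 4.5 + 6.2
Q_total = 72.1 kW

72.1


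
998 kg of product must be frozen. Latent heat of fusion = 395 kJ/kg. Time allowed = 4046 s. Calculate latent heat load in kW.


Q_lat = m * h_fg / t
Q_lat = 998 * 395 / 4046
Q_lat = 97.43 kW

97.43


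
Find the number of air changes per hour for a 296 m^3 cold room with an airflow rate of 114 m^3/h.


ACH = flow / volume
ACH = 114 / 296
ACH = 0.385

0.385


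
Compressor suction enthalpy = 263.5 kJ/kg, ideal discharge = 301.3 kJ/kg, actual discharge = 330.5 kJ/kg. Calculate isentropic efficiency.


dh_ideal = 301.3 - 263.5 = 37.8 kJ/kg
dh_actual = 330.5 - 263.5 = 67.0 kJ/kg
eta_s = dh_ideal / dh_actual = 37.8 / 67.0
eta_s = 0.5642

0.5642


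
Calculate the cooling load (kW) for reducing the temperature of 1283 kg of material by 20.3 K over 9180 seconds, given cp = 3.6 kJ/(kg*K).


Q = m * cp * dT / t
Q = 1283 * 3.6 * 20.3 / 9180
Q = 10.214 kW

10.214


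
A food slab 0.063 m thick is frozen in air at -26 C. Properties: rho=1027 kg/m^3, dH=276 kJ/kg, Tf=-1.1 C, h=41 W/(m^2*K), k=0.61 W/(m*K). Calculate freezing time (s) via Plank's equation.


dT = -1.1 - (-26) = 24.9 K
term1 = a/(2h) = 0.063/(2*41) = 0.0007682926829
term2 = a^2/(8k) = 0.063^2/(8*0.61) = 0.0008133196721
t = rho*dH*1000/dT * (term1 + term2)
t = 1027*276*1000/24.9 * (0.0007682926829 + 0.0008133196721)
t = 18004 s

18004


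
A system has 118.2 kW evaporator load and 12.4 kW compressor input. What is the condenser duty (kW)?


Q_cond = Q_evap + W
Q_cond = 118.2 + 12.4
Q_cond = 130.6 kW

130.6


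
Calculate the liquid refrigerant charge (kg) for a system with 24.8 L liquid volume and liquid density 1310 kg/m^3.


Charge = V * rho / 1000
Charge = 24.8 * 1310 / 1000
Charge = 32.49 kg

32.49


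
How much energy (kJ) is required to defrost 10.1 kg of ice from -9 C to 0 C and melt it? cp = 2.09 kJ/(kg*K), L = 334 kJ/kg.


Sensible heat = cp * dT = 2.09 * 9 = 18.81 kJ/kg
Total per kg = 18.81 + 334 = 352.81 kJ/kg
Q = m * total = 10.1 * 352.81
Q = 3563.4 kJ

3563.4


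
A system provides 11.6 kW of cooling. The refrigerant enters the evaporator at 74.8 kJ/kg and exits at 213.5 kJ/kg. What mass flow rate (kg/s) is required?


dh = 213.5 - 74.8 = 138.7 kJ/kg
m_dot = Q / dh = 11.6 / 138.7 = 0.0836 kg/s

0.0836


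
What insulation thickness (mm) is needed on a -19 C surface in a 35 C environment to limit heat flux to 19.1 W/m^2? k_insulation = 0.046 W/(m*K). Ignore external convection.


dT = 35 - (-19) = 54 K
thickness = k * dT / q_max * 1000
thickness = 0.046 * 54 / 19.1 * 1000
thickness = 130.1 mm

130.1


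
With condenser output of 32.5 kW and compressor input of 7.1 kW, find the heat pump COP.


COP_hp = Q_cond / W
COP_hp = 32.5 / 7.1
COP_hp = 4.577

4.577


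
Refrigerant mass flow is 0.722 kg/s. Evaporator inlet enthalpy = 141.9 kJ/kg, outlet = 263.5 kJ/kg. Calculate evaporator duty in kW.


dh = 263.5 - 141.9 = 121.6 kJ/kg
Q_evap = m_dot * dh = 0.722 * 121.6
Q_evap = 87.8 kW

87.8


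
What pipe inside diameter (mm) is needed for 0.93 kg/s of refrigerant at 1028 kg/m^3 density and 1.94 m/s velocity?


A = m_dot / (rho * v) = 0.93 / (1028 * 1.94) = 0.0004663243612 m^2
d = sqrt(4*A/pi) * 1000
d = 24.4 mm

24.4


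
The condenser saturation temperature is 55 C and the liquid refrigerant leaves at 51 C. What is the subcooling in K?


Subcooling = T_cond - T_liquid
Subcooling = 55 - 51
Subcooling = 4 K

4


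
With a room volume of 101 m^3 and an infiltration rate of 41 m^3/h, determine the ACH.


ACH = flow / volume
ACH = 41 / 101
ACH = 0.406

0.406


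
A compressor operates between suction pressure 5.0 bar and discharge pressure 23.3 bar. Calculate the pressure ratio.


PR = P_high / P_low
PR = 23.3 / 5.0
PR = 4.66

4.66


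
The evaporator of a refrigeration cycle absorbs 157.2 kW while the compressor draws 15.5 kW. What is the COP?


COP = Q_evap / W
COP = 157.2 / 15.5
COP = 10.142

10.142


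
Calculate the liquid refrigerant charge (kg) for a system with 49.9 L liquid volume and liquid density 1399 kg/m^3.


Charge = V * rho / 1000
Charge = 49.9 * 1399 / 1000
Charge = 69.81 kg

69.81


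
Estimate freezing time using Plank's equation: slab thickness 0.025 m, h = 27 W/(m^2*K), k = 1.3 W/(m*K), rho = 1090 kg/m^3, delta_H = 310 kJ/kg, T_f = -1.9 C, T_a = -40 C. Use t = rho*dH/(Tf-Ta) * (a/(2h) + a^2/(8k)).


dT = -1.9 - (-40) = 38.1 K
term1 = a/(2h) = 0.025/(2*27) = 0.000462962963
term2 = a^2/(8k) = 0.025^2/(8*1.3) = 0.00006009615385
t = rho*dH*1000/dT * (term1 + term2)
t = 1090*310*1000/38.1 * (0.000462962963 + 0.00006009615385)
t = 4639 s

4639


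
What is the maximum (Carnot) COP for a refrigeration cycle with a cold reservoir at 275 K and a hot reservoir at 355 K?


dT = 355 - 275 = 80 K
COP_carnot = T_cold / dT = 275 / 80
COP_carnot = 3.438

3.438


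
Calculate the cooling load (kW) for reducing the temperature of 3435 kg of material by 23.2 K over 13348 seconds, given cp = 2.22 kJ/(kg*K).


Q = m * cp * dT / t
Q = 3435 * 2.22 * 23.2 / 13348
Q = 13.254 kW

13.254


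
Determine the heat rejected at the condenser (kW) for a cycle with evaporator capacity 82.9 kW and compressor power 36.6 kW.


Q_cond = Q_evap + W
Q_cond = 82.9 + 36.6
Q_cond = 119.5 kW

119.5


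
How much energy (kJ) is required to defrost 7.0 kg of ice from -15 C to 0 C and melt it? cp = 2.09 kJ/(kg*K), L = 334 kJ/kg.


Sensible heat = cp * dT = 2.09 * 15 = 31.35 kJ/kg
Total per kg = 31.35 + 334 = 365.35 kJ/kg
Q = m * total = 7.0 * 365.35
Q = 2557.5 kJ

2557.5


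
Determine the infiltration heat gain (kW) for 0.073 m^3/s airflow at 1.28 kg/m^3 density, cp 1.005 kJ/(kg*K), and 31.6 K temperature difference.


Q = V_dot * rho * cp * dT
Q = 0.073 * 1.28 * 1.005 * 31.6
Q = 2.967 kW

2.967


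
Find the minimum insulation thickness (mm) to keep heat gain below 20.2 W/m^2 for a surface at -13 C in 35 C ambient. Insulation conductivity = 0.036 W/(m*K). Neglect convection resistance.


dT = 35 - (-13) = 48 K
thickness = k * dT / q_max * 1000
thickness = 0.036 * 48 / 20.2 * 1000
thickness = 85.5 mm

85.5


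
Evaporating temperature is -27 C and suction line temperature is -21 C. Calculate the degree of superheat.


Superheat = T_suction - T_evap
Superheat = -21 - (-27)
Superheat = 6 K

6


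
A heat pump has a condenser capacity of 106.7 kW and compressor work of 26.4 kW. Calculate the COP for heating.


COP_hp = Q_cond / W
COP_hp = 106.7 / 26.4
COP_hp = 4.042

4.042


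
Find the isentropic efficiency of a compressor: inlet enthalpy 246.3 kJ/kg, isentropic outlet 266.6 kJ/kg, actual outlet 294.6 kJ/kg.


dh_ideal = 266.6 - 246.3 = 20.3 kJ/kg
dh_actual = 294.6 - 246.3 = 48.3 kJ/kg
eta_s = dh_ideal / dh_actual = 20.3 / 48.3
eta_s = 0.4203

0.4203


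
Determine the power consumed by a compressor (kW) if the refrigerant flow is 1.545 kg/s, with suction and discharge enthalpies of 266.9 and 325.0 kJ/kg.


dh = 325.0 - 266.9 = 58.1 kJ/kg
W = m_dot * dh = 1.545 * 58.1 = 89.76 kW

89.76


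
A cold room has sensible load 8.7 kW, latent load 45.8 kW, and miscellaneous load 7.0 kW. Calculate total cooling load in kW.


Q_total = Q_s + Q_l + Q_misc
Q_total = 8.7 + 45.8 + 7.0
Q_total = 61.5 kW

61.5


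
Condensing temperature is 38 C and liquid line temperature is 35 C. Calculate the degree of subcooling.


Subcooling = T_cond - T_liquid
Subcooling = 38 - 35
Subcooling = 3 K

3


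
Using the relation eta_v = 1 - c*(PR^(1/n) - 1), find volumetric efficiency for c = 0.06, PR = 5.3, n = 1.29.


PR^(1/n) = 5.3^(1/1.29) = 3.64295799
eta_v = 1 - 0.06 * (3.64295799 - 1)
eta_v = 0.8414

0.8414


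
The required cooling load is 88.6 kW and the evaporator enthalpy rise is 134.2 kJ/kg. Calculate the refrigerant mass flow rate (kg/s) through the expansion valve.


m_dot = Q / dh
m_dot = 88.6 / 134.2
m_dot = 0.6602 kg/s

0.6602


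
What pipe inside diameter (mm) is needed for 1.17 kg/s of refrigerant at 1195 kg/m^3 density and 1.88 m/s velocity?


A = m_dot / (rho * v) = 1.17 / (1195 * 1.88) = 0.000520786967 m^2
d = sqrt(4*A/pi) * 1000
d = 25.8 mm

25.8


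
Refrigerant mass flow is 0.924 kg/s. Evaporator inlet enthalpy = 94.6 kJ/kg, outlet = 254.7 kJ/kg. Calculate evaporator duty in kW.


dh = 254.7 - 94.6 = 160.1 kJ/kg
Q_evap = m_dot * dh = 0.924 * 160.1
Q_evap = 147.93 kW

147.93


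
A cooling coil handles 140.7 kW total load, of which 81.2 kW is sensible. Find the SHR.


SHR = Q_sensible / Q_total
SHR = 81.2 / 140.7
SHR = 0.577

0.577


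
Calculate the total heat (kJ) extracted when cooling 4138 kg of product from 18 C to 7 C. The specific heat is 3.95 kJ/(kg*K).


dT = 18 - (7) = 11 K
Q = m * cp * dT = 4138 * 3.95 * 11
Q = 179796 kJ

179796


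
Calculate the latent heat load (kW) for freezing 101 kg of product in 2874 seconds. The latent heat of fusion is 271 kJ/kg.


Q_lat = m * h_fg / t
Q_lat = 101 * 271 / 2874
Q_lat = 9.52 kW

9.52


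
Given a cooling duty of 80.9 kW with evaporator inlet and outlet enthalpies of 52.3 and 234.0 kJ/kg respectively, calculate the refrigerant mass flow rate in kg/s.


dh = 234.0 - 52.3 = 181.7 kJ/kg
m_dot = Q / dh = 80.9 / 181.7 = 0.4452 kg/s

0.4452


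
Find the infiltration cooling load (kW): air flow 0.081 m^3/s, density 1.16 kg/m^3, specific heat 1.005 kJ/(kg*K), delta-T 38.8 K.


Q = V_dot * rho * cp * dT
Q = 0.081 * 1.16 * 1.005 * 38.8
Q = 3.664 kW

3.664


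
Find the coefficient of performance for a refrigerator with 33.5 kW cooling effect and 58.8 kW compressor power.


COP = Q_evap / W
COP = 33.5 / 58.8
COP = 0.57

0.57


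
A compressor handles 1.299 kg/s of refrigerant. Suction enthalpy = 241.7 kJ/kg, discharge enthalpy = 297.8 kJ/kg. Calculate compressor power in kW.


dh = 297.8 - 241.7 = 56.1 kJ/kg
W = m_dot * dh = 1.299 * 56.1 = 72.87 kW

72.87


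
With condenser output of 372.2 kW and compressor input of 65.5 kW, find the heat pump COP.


COP_hp = Q_cond / W
COP_hp = 372.2 / 65.5
COP_hp = 5.682

5.682


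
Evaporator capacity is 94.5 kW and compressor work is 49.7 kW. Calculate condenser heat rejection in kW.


Q_cond = Q_evap + W
Q_cond = 94.5 + 49.7
Q_cond = 144.2 kW

144.2


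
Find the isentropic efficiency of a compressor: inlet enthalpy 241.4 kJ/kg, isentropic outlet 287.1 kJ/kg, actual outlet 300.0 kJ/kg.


dh_ideal = 287.1 - 241.4 = 45.7 kJ/kg
dh_actual = 300.0 - 241.4 = 58.6 kJ/kg
eta_s = dh_ideal / dh_actual = 45.7 / 58.6
eta_s = 0.7799

0.7799


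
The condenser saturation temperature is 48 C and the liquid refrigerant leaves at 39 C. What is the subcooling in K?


Subcooling = T_cond - T_liquid
Subcooling = 48 - 39
Subcooling = 9 K

9


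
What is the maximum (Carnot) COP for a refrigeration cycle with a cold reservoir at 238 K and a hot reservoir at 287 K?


dT = 287 - 238 = 49 K
COP_carnot = T_cold / dT = 238 / 49
COP_carnot = 4.857

4.857


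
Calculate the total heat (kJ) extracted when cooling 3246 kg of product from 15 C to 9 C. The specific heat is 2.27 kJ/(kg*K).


dT = 15 - (9) = 6 K
Q = m * cp * dT = 3246 * 2.27 * 6
Q = 44211 kJ

44211


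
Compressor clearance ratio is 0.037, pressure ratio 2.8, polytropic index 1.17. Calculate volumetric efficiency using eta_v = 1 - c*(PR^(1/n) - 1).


PR^(1/n) = 2.8^(1/1.17) = 2.41093972
eta_v = 1 - 0.037 * (2.41093972 - 1)
eta_v = 0.9478

0.9478


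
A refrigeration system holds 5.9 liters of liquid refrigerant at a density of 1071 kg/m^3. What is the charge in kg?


Charge = V * rho / 1000
Charge = 5.9 * 1071 / 1000
Charge = 6.32 kg

6.32


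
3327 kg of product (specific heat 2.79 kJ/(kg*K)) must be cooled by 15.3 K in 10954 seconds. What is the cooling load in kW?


Q = m * cp * dT / t
Q = 3327 * 2.79 * 15.3 / 10954
Q = 12.965 kW

12.965


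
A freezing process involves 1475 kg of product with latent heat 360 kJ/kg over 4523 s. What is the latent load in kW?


Q_lat = m * h_fg / t
Q_lat = 1475 * 360 / 4523
Q_lat = 117.4 kW

117.4


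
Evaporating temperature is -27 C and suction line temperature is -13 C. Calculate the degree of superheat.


Superheat = T_suction - T_evap
Superheat = -13 - (-27)
Superheat = 14 K

14


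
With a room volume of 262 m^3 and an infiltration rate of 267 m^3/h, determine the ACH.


ACH = flow / volume
ACH = 267 / 262
ACH = 1.019

1.019


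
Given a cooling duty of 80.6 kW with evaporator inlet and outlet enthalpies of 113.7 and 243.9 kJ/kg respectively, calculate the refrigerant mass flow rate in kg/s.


dh = 243.9 - 113.7 = 130.2 kJ/kg
m_dot = Q / dh = 80.6 / 130.2 = 0.619 kg/s

0.619
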